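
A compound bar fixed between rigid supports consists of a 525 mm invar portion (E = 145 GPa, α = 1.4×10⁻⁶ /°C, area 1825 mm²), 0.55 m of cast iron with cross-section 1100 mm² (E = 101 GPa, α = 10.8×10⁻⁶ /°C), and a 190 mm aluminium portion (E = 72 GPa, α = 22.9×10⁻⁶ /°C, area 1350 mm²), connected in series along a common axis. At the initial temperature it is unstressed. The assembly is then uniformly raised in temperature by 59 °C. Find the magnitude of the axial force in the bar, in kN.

With the walls removed the bar would change length by δ_free = Σ αᵢΔT Lᵢ = 1.4×10⁻⁶×59×525 + 10.8×10⁻⁶×59×550 + 22.9×10⁻⁶×59×190 = 0.6505 mm.
Since the ends are fixed, an axial force P builds up, equal in every segment, with P · Σ Lᵢ/(AᵢEᵢ) = δ_free.
Σ Lᵢ/(AᵢEᵢ) = 525/(1825×145×10³) + 550/(1100×101×10³) + 190/(1350×72×10³) = 8.889×10⁻⁶ mm/N.
Hence P = δ_free / Σ(L/AE) = 0.6505/8.889×10⁻⁶ = 73.18 kN (compressive).

P ≈ 73.2 kN (compressive)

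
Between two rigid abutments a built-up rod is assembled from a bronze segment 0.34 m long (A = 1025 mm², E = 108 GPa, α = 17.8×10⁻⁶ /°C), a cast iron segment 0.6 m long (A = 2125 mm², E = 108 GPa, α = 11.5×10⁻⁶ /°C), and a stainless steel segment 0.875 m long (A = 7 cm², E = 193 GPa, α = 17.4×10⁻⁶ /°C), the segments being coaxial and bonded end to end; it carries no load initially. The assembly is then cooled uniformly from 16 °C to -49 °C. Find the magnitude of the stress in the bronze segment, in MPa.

Free thermal contraction of the whole bar: Σ αᵢΔT Lᵢ = 17.8×10⁻⁶×65×340 + 11.5×10⁻⁶×65×600 + 17.4×10⁻⁶×65×875 = 1.832 mm.
The walls prevent any net length change, so an axial force P (same in every segment) develops. Compatibility: P · Σ Lᵢ/(AᵢEᵢ) = δ_free.
Σ Lᵢ/(AᵢEᵢ) = 340/(1025×108×10³) + 600/(2125×108×10³) + 875/(700×193×10³) = 1.216×10⁻⁵ mm/N.
Hence P = δ_free / Σ(L/AE) = 1.832/1.216×10⁻⁵ = 150.6 kN (tensile).
σ_{bronze} = P / A = 150600 / 1025 = 146.9 MPa.

σ ≈ 147 MPa (tensile)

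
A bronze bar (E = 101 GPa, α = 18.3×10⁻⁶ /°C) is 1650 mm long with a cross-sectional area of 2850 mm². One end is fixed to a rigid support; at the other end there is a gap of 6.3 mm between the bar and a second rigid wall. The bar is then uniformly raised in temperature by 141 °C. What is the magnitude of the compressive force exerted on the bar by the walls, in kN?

P ≈ 0 kN

If the wall were absent the bar would grow by αΔT L = 18.3×10⁻⁶ × 141 × 1650 = 4.257 mm.
Since δ_free = 4.26 mm is less than the 6.3 mm gap, the bar never touches the wall. No axial force develops.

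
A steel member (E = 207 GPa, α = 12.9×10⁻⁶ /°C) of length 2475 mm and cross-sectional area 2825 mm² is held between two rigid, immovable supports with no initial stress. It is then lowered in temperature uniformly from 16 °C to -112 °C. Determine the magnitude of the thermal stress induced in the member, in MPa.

σ ≈ 342 MPa (tensile)

The supports are rigid, so the total axial strain is zero. The restrained thermal strain is ε = αΔT = 12.9×10⁻⁶ × 128 = 1651.2×10⁻⁶.
The stress required to suppress this strain is σ = Eε = 207×10³ × 1651.2×10⁻⁶ = 341.8 MPa, tensile since the member is trying to contract.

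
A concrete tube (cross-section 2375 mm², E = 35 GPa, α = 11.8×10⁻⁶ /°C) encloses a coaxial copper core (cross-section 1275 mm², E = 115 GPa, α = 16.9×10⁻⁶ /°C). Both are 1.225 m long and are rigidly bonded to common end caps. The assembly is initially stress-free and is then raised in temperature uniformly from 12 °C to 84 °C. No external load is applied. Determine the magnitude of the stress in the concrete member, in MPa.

σ ≈ 8.2 MPa (tensile)

Equilibrium of a rigid end plate with no external load gives equal and opposite internal forces ±P in the two members. Since α_{copper} > α_{concrete}, heating drives the copper into compression and the concrete into tension.
Compatibility of the two members (thermal + elastic change equal): (α₁ − α₂)ΔT = P·[1/(A₁E₁) + 1/(A₂E₂)].
|α₁ − α₂|·ΔT = 5.1×10⁻⁶ × 72 = 0.0003672.
1/(A₁E₁) + 1/(A₂E₂) = 1/(2375×35×10³) + 1/(1275×115×10³) = 1.885×10⁻⁸ N⁻¹.
So P = 0.0003672 / 1.885×10⁻⁸ = 19.48 kN.
σ_{concrete} = P/A₁ = 19480/2375 = 8.202 MPa, tensile.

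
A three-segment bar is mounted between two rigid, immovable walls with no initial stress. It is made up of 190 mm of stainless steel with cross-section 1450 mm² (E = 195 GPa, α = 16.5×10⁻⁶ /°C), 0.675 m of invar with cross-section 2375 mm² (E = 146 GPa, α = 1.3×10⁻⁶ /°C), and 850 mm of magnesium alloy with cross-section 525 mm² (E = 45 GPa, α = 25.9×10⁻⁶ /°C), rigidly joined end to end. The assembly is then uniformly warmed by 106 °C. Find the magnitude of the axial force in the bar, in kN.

If the supports were absent, the total length change would be Σ αᵢΔT Lᵢ = 16.5×10⁻⁶×106×190 + 1.3×10⁻⁶×106×675 + 25.9×10⁻⁶×106×850 = 2.759 mm.
The rigid supports impose zero overall length change; the single axial force P common to all segments must satisfy P Σ Lᵢ/(AᵢEᵢ) = δ_free.
The series flexibility is Σ Lᵢ/(AᵢEᵢ) = 190/(1450×195×10³) + 675/(2375×146×10³) + 850/(525×45×10³) = 3.86×10⁻⁵ mm/N.
Hence P = δ_free / Σ(L/AE) = 2.759/3.86×10⁻⁵ = 71.48 kN (compressive).

P ≈ 71.5 kN (compressive)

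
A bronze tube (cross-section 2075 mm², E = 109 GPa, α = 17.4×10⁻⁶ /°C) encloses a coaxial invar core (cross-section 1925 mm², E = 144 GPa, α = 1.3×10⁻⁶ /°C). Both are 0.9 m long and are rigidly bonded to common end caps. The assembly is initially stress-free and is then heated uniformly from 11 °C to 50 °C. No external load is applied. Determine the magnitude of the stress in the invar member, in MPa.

σ ≈ 40.6 MPa (tensile)

Equilibrium of a rigid end plate with no external load gives equal and opposite internal forces ±P in the two members. Since α_{bronze} > α_{invar}, heating drives the bronze into compression and the invar into tension.
Setting the final lengths equal and cancelling L: (α₁ − α₂)ΔT = P/(A₁E₁) + P/(A₂E₂).
|α₁ − α₂|·ΔT = 16.1×10⁻⁶ × 39 = 0.0006279.
1/(A₁E₁) + 1/(A₂E₂) = 1/(2075×109×10³) + 1/(1925×144×10³) = 8.029×10⁻⁹ N⁻¹.
P = 0.0006279 / 8.029×10⁻⁹ = 78210 N = 78.21 kN.
σ_{invar} = P/A₂ = 78210/1925 = 40.63 MPa, tensile.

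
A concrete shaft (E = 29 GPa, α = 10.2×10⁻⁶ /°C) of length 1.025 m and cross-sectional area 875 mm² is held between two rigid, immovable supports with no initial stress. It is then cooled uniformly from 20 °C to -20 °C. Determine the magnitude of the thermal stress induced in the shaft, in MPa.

The supports are rigid, so the total axial strain is zero. The restrained thermal strain is ε = αΔT = 10.2×10⁻⁶ × 40 = 408×10⁻⁶.
The stress required to suppress this strain is σ = Eε = 29×10³ × 408×10⁻⁶ = 11.83 MPa, tensile since the shaft is trying to contract.

σ ≈ 11.8 MPa (tensile)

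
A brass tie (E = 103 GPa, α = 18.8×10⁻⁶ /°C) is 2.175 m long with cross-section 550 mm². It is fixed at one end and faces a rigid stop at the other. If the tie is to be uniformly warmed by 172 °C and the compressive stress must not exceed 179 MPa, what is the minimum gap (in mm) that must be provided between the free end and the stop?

g ≈ 3.25 mm

With no wall the tie would lengthen by αΔT L = 18.8×10⁻⁶ × 172 × 2175 = 7.033 mm.
A stress of 179 MPa corresponds to the wall pushing the tie back by σL/E = 179×2175/(103×10³) = 3.78 mm.
So the gap has to take up the difference, g_min = δ_free − σL/E = 7.033 − 3.78 = 3.253 mm.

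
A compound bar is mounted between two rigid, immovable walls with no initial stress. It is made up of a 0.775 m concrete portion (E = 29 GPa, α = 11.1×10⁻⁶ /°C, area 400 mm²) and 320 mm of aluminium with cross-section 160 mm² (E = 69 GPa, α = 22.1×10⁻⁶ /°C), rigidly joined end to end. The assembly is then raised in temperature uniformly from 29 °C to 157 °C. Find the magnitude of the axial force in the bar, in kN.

P ≈ 20.9 kN (compressive)

If the supports were absent, the total length change would be Σ αᵢΔT Lᵢ = 11.1×10⁻⁶×128×775 + 22.1×10⁻⁶×128×320 = 2.006 mm.
The rigid supports impose zero overall length change; the single axial force P common to all segments must satisfy P Σ Lᵢ/(AᵢEᵢ) = δ_free.
Σ Lᵢ/(AᵢEᵢ) = 775/(400×29×10³) + 320/(160×69×10³) = 9.58×10⁻⁵ mm/N.
P = 2.006 / 9.58×10⁻⁵ = 20940 N = 20.94 kN, compressive.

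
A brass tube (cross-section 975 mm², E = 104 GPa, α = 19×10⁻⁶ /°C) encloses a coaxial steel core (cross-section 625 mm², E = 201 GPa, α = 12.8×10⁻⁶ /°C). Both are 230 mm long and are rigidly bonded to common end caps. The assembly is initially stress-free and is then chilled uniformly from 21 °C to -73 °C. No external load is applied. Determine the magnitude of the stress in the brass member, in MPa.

σ ≈ 33.5 MPa (tensile)

Equilibrium of a rigid end plate with no external load gives equal and opposite internal forces ±P in the two members. Since α_{brass} > α_{steel}, cooling drives the brass into tension and the steel into compression.
Setting the final lengths equal and cancelling L: (α₁ − α₂)ΔT = P/(A₁E₁) + P/(A₂E₂).
|α₁ − α₂|·ΔT = 6.2×10⁻⁶ × 94 = 0.0005828.
1/(A₁E₁) + 1/(A₂E₂) = 1/(975×104×10³) + 1/(625×201×10³) = 1.782×10⁻⁸ N⁻¹.
So P = 0.0005828 / 1.782×10⁻⁸ = 32.7 kN.
σ_{brass} = P/A₁ = 32700/975 = 33.54 MPa, tensile.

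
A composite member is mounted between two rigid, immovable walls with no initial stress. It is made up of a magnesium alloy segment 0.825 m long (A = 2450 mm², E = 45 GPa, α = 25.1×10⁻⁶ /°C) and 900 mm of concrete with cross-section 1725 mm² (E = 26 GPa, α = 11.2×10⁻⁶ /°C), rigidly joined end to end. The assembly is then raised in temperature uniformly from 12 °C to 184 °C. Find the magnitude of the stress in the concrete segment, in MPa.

Free thermal expansion of the whole bar: Σ αᵢΔT Lᵢ = 25.1×10⁻⁶×172×825 + 11.2×10⁻⁶×172×900 = 5.295 mm.
The walls prevent any net length change, so an axial force P (same in every segment) develops. Compatibility: P · Σ Lᵢ/(AᵢEᵢ) = δ_free.
The series flexibility is Σ Lᵢ/(AᵢEᵢ) = 825/(2450×45×10³) + 900/(1725×26×10³) = 2.755×10⁻⁵ mm/N.
Hence P = δ_free / Σ(L/AE) = 5.295/2.755×10⁻⁵ = 192.2 kN (compressive).
σ_{concrete} = P / A = 192200 / 1725 = 111.4 MPa.

σ ≈ 111 MPa (compressive)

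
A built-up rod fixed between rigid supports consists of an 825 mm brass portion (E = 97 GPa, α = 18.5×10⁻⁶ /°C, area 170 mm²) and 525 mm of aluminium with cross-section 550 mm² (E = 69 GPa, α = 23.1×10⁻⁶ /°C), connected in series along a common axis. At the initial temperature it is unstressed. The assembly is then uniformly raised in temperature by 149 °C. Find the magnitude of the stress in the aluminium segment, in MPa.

With the walls removed the bar would change length by δ_free = Σ αᵢΔT Lᵢ = 18.5×10⁻⁶×149×825 + 23.1×10⁻⁶×149×525 = 4.081 mm.
The rigid supports impose zero overall length change; the single axial force P common to all segments must satisfy P Σ Lᵢ/(AᵢEᵢ) = δ_free.
The series flexibility is Σ Lᵢ/(AᵢEᵢ) = 825/(170×97×10³) + 525/(550×69×10³) = 6.386×10⁻⁵ mm/N.
So P = 4.081 / 6.386×10⁻⁵ = 63.9 kN, compressive.
σ_{aluminium} = P / A = 63900 / 550 = 116.2 MPa.

σ ≈ 116 MPa (compressive)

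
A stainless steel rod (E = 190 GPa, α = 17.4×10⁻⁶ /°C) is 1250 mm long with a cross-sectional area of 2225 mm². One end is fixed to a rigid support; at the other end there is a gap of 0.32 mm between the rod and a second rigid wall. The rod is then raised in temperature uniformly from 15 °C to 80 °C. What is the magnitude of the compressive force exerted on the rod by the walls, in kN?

P ≈ 370 kN

Free thermal elongation = αΔT L = 17.4×10⁻⁶ × 65 × 1250 = 1.414 mm.
This exceeds the 0.32 mm gap, so the wall pushes back. The portion of expansion that must be recovered elastically is δ_free − gap = 1.414 − 0.32 = 1.094 mm.
Compatibility: PL/(AE) = 1.094 mm, so σ = P/A = E × (1.094/1250) = 166.2 MPa.
Force on the wall = σA = 166.2 × 2225 mm² = 369.9 kN.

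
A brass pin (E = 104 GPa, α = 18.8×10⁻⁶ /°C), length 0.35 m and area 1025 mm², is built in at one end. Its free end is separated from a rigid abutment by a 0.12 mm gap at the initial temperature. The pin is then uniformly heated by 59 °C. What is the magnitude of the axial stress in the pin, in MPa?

σ ≈ 79.7 MPa (compressive)

Free thermal elongation = αΔT L = 18.8×10⁻⁶ × 59 × 350 = 0.3882 mm.
After closing the 0.12 mm clearance, 0.3882 − 0.12 = 0.2682 mm of expansion remains to be suppressed by the wall.
Compatibility: PL/(AE) = 0.2682 mm, so σ = P/A = E × (0.2682/350) = 79.7 MPa.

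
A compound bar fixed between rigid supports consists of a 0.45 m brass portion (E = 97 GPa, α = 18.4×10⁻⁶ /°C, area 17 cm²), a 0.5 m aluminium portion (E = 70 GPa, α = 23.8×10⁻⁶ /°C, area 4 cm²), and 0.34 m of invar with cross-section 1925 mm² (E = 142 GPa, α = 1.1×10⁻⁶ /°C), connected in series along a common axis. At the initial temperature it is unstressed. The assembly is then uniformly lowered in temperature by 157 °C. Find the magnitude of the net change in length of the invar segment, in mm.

|ΔL| ≈ 0.125 mm

With the walls removed the bar would change length by δ_free = Σ αᵢΔT Lᵢ = 18.4×10⁻⁶×157×450 + 23.8×10⁻⁶×157×500 + 1.1×10⁻⁶×157×340 = 3.227 mm.
The walls prevent any net length change, so an axial force P (same in every segment) develops. Compatibility: P · Σ Lᵢ/(AᵢEᵢ) = δ_free.
Σ Lᵢ/(AᵢEᵢ) = 450/(1700×97×10³) + 500/(400×70×10³) + 340/(1925×142×10³) = 2.183×10⁻⁵ mm/N.
So P = 3.227 / 2.183×10⁻⁵ = 147.8 kN, tensile.
For the invar segment, free thermal change = 1.1×10⁻⁶×157×340 = 0.05872 mm and elastic change from P = 147800×340/(1925×142×10³) = 0.1839 mm; these oppose, so the net change is 0.125 mm (segment lengthens).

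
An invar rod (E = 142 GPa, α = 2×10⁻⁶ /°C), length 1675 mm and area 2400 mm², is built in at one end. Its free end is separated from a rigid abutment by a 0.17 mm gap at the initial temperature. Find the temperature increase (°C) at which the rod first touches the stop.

ΔT ≈ 50.7 °C

Contact occurs when the free expansion equals the gap: αΔT L = 0.17 mm.
ΔT = 0.17 / (2×10⁻⁶ × 1675) = 50.75 °C.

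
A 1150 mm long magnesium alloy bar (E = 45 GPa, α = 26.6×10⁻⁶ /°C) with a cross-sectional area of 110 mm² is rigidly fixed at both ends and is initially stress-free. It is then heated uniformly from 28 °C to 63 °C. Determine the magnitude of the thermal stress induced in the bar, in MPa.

σ ≈ 41.9 MPa (compressive)

With length fixed, the mechanical strain must cancel the thermal strain αΔT = 26.6×10⁻⁶ × 35 = 931×10⁻⁶.
The stress required to suppress this strain is σ = Eε = 45×10³ × 931×10⁻⁶ = 41.89 MPa, compressive since the bar is trying to expand.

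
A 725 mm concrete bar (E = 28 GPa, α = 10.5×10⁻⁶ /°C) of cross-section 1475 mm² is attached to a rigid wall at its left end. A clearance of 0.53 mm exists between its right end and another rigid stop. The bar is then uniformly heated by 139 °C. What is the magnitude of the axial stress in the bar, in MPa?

σ ≈ 20.4 MPa (compressive)

Free thermal elongation = αΔT L = 10.5×10⁻⁶ × 139 × 725 = 1.058 mm.
After closing the 0.53 mm clearance, 1.058 − 0.53 = 0.5281 mm of expansion remains to be suppressed by the wall.
Compatibility: PL/(AE) = 0.5281 mm, so σ = P/A = E × (0.5281/725) = 20.4 MPa.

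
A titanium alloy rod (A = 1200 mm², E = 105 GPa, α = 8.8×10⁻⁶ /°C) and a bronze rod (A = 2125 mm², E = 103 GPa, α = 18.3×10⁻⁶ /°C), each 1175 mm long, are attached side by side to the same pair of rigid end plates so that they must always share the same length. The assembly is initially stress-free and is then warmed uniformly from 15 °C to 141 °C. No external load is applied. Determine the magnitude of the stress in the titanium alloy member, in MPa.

Both members must finish at the same length. With the larger α, the bronze tends to over-expand; the plates restrain it, putting the bronze in compression and the titanium alloy in tension. With no external load the two internal forces are equal and opposite, magnitude P.
Setting the final lengths equal and cancelling L: (α₁ − α₂)ΔT = P/(A₁E₁) + P/(A₂E₂).
|α₁ − α₂|·ΔT = 9.5×10⁻⁶ × 126 = 0.001197.
1/(A₁E₁) + 1/(A₂E₂) = 1/(1200×105×10³) + 1/(2125×103×10³) = 1.251×10⁻⁸ N⁻¹.
So P = 0.001197 / 1.251×10⁻⁸ = 95.72 kN.
σ_{titanium alloy} = P/A₁ = 95720/1200 = 79.77 MPa, tensile.

σ ≈ 79.8 MPa (tensile)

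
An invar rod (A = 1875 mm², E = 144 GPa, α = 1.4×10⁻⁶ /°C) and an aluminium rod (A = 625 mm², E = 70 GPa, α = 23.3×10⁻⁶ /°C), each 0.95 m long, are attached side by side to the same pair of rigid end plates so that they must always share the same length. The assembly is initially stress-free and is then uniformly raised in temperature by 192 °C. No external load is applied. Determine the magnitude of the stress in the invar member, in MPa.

σ ≈ 84.4 MPa (tensile)

Both members must finish at the same length. With the larger α, the aluminium tends to over-expand; the plates restrain it, putting the aluminium in compression and the invar in tension. With no external load the two internal forces are equal and opposite, magnitude P.
Equating the net (thermal + elastic) strains gives |α₁ − α₂|·ΔT = P·[1/(A₁E₁) + 1/(A₂E₂)].
|α₁ − α₂|·ΔT = 21.9×10⁻⁶ × 192 = 0.004205.
1/(A₁E₁) + 1/(A₂E₂) = 1/(1875×144×10³) + 1/(625×70×10³) = 2.656×10⁻⁸ N⁻¹.
So P = 0.004205 / 2.656×10⁻⁸ = 158.3 kN.
σ_{invar} = P/A₁ = 158300/1875 = 84.43 MPa, tensile.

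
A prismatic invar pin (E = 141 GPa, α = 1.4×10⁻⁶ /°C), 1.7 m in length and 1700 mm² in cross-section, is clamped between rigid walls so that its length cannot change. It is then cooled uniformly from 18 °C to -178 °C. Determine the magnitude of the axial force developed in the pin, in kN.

P ≈ 65.8 kN (tensile)

With zero net strain, σ = E·αΔT = 141 GPa × 1.4×10⁻⁶ × 196 = 38.69 MPa.
P = AEαΔT = 1700 × 141×10³ × 1.4×10⁻⁶ × 196 = 65.77 kN (tensile).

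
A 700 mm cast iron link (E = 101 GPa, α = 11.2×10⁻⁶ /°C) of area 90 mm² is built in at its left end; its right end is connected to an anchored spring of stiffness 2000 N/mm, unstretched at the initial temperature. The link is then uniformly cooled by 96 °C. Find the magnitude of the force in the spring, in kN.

P ≈ 1.3 kN

If the spring were absent the link would shorten by αΔT L = 11.2×10⁻⁶ × 96 × 700 = 0.7526 mm.
With a force P in the spring, the elastic change of the link is PL/(AE) and that of the spring is P/k; compatibility requires their sum to equal δ_free.
So P = δ_free / [L/(AE) + 1/k] = 0.7526 / [ 700/(90×101×10³) + 1/(2000) ].
P = 0.7526 / 0.000577 = 1304 N.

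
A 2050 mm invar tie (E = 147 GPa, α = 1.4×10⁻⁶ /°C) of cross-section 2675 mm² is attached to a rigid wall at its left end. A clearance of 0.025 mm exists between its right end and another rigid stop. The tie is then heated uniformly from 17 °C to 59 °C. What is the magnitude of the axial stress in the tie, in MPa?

Free thermal elongation = αΔT L = 1.4×10⁻⁶ × 42 × 2050 = 0.1205 mm.
This exceeds the 0.025 mm gap, so the wall pushes back. The portion of expansion that must be recovered elastically is δ_free − gap = 0.1205 − 0.025 = 0.09554 mm.
That suppressed elongation corresponds to σ = E·Δ/L = 147×10³ × 0.09554/2050 = 6.851 MPa.

σ ≈ 6.85 MPa (compressive)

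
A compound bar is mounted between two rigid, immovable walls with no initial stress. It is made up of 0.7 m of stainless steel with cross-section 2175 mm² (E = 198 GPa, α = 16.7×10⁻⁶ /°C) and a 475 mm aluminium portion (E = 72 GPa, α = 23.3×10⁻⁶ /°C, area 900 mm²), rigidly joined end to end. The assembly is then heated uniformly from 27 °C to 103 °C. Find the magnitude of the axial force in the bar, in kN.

If the supports were absent, the total length change would be Σ αᵢΔT Lᵢ = 16.7×10⁻⁶×76×700 + 23.3×10⁻⁶×76×475 = 1.73 mm.
The walls prevent any net length change, so an axial force P (same in every segment) develops. Compatibility: P · Σ Lᵢ/(AᵢEᵢ) = δ_free.
Σ Lᵢ/(AᵢEᵢ) = 700/(2175×198×10³) + 475/(900×72×10³) = 8.956×10⁻⁶ mm/N.
P = 1.73 / 8.956×10⁻⁶ = 193100 N = 193.1 kN, compressive.

P ≈ 193 kN (compressive)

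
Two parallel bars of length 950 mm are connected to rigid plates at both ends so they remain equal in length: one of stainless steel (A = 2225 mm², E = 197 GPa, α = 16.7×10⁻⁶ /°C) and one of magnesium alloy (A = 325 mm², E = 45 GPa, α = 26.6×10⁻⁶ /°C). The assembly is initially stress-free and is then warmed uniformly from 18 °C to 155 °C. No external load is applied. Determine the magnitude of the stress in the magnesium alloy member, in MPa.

σ ≈ 59.1 MPa (compressive)

Both members must finish at the same length. With the larger α, the magnesium alloy tends to over-expand; the plates restrain it, putting the magnesium alloy in compression and the stainless steel in tension. With no external load the two internal forces are equal and opposite, magnitude P.
Setting the final lengths equal and cancelling L: (α₁ − α₂)ΔT = P/(A₁E₁) + P/(A₂E₂).
|α₁ − α₂|·ΔT = 9.9×10⁻⁶ × 137 = 0.001356.
1/(A₁E₁) + 1/(A₂E₂) = 1/(2225×197×10³) + 1/(325×45×10³) = 7.066×10⁻⁸ N⁻¹.
So P = 0.001356 / 7.066×10⁻⁸ = 19.2 kN.
σ_{magnesium alloy} = P/A₂ = 19200/325 = 59.06 MPa, compressive.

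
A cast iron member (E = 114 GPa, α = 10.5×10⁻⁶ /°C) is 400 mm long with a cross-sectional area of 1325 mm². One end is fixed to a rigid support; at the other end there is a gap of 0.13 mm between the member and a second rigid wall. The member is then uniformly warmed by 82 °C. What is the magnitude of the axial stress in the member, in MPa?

Free thermal elongation = αΔT L = 10.5×10⁻⁶ × 82 × 400 = 0.3444 mm.
The gap closes (δ_free > 0.13 mm) and the wall then resists a further 0.3444 − 0.13 = 0.2144 mm of expansion.
Compatibility: PL/(AE) = 0.2144 mm, so σ = P/A = E × (0.2144/400) = 61.1 MPa.

σ ≈ 61.1 MPa (compressive)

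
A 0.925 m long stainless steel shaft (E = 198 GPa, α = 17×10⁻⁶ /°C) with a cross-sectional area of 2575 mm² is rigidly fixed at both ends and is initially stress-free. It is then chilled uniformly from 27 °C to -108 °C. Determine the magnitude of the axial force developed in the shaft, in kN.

With zero net strain, σ = E·αΔT = 198 GPa × 17×10⁻⁶ × 135 = 454.4 MPa.
Axial force P = σA = 454.4 × 2575 = 1.17×10⁶ N = 1170 kN, tensile.

P ≈ 1170 kN (tensile)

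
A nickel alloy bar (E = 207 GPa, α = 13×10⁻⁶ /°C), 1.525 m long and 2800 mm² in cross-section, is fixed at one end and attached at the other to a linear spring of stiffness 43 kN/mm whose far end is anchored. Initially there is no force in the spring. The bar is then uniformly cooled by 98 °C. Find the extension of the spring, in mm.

δ ≈ 1.75 mm

The unrestrained thermal change is αΔT L = 13×10⁻⁶ × 98 × 1525 = 1.943 mm.
With a force P in the spring, the elastic change of the bar is PL/(AE) and that of the spring is P/k; compatibility requires their sum to equal δ_free.
P [ L/(AE) + 1/k ] = δ_free → P [ 1525/(2800×207×10³) + 1/(43×10³) ] = 1.943.
P = 1.943 / 2.589×10⁻⁵ = 75050 N.
Spring extension = P/k = 75050/(43×10³) = 1.745 mm.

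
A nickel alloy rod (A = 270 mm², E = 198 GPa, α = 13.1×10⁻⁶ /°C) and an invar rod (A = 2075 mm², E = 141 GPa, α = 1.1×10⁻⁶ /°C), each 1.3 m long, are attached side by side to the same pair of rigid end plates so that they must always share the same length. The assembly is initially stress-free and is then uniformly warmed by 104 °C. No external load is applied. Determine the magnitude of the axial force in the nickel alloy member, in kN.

The nickel alloy has the larger α, so on heating it would change length more than the invar if both were free. The rigid plates force a common final length, so the nickel alloy is put into compression and the invar into tension, with equal and opposite forces P (no external load).
Compatibility of the two members (thermal + elastic change equal): (α₁ − α₂)ΔT = P·[1/(A₁E₁) + 1/(A₂E₂)].
|α₁ − α₂|·ΔT = 12×10⁻⁶ × 104 = 0.001248.
1/(A₁E₁) + 1/(A₂E₂) = 1/(270×198×10³) + 1/(2075×141×10³) = 2.212×10⁻⁸ N⁻¹.
So P = 0.001248 / 2.212×10⁻⁸ = 56.41 kN.

P ≈ 56.4 kN (compressive in the nickel alloy)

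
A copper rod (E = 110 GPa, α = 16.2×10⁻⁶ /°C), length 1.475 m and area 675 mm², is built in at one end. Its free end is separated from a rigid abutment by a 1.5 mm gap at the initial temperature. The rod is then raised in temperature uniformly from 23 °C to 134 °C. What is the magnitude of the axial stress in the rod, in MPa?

σ ≈ 85.9 MPa (compressive)

Unrestrained expansion: δ_free = αΔT L = 16.2×10⁻⁶ × 111 × 1475 = 2.652 mm.
After closing the 1.5 mm clearance, 2.652 − 1.5 = 1.152 mm of expansion remains to be suppressed by the wall.
So σ = E(δ_free − g)/L = 110×10³ × 1.152/1475 = 85.94 MPa.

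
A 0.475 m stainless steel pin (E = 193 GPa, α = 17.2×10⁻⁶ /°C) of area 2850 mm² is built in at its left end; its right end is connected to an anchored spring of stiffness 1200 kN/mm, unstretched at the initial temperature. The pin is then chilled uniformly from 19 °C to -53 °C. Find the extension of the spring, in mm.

The unrestrained thermal change is αΔT L = 17.2×10⁻⁶ × 72 × 475 = 0.5882 mm.
With a force P in the spring, the elastic change of the pin is PL/(AE) and that of the spring is P/k; compatibility requires their sum to equal δ_free.
P [ L/(AE) + 1/k ] = δ_free → P [ 475/(2850×193×10³) + 1/(1200×10³) ] = 0.5882.
P = 0.5882 / 1.697×10⁻⁶ = 346700 N.
Spring extension = P/k = 346700/(1200×10³) = 0.2889 mm.

δ ≈ 0.289 mm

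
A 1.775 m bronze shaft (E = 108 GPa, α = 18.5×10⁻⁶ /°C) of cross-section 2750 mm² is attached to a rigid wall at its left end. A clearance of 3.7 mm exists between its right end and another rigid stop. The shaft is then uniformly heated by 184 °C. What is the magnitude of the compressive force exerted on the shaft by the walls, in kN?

P ≈ 392 kN

Free thermal elongation = αΔT L = 18.5×10⁻⁶ × 184 × 1775 = 6.042 mm.
The gap closes (δ_free > 3.7 mm) and the wall then resists a further 6.042 − 3.7 = 2.342 mm of expansion.
Compatibility: PL/(AE) = 2.342 mm, so σ = P/A = E × (2.342/1775) = 142.5 MPa.
P = σA = 142.5 × 2750 = 391.9 kN.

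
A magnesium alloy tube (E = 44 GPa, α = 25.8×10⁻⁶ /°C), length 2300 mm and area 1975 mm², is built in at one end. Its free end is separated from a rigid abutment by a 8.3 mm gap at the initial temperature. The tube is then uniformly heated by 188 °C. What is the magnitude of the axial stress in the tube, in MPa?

Unrestrained expansion: δ_free = αΔT L = 25.8×10⁻⁶ × 188 × 2300 = 11.16 mm.
After closing the 8.3 mm clearance, 11.16 − 8.3 = 2.856 mm of expansion remains to be suppressed by the wall.
So σ = E(δ_free − g)/L = 44×10³ × 2.856/2300 = 54.63 MPa.

σ ≈ 54.6 MPa (compressive)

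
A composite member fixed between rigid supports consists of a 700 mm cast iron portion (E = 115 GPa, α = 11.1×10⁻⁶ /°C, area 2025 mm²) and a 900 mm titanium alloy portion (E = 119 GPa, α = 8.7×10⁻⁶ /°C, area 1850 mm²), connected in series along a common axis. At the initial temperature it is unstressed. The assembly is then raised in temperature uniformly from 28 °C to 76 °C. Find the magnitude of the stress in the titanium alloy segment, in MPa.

σ ≈ 57.1 MPa (compressive)

With the walls removed the bar would change length by δ_free = Σ αᵢΔT Lᵢ = 11.1×10⁻⁶×48×700 + 8.7×10⁻⁶×48×900 = 0.7488 mm.
Since the ends are fixed, an axial force P builds up, equal in every segment, with P · Σ Lᵢ/(AᵢEᵢ) = δ_free.
Σ Lᵢ/(AᵢEᵢ) = 700/(2025×115×10³) + 900/(1850×119×10³) = 7.094×10⁻⁶ mm/N.
Hence P = δ_free / Σ(L/AE) = 0.7488/7.094×10⁻⁶ = 105.6 kN (compressive).
σ_{titanium alloy} = P / A = 105600 / 1850 = 57.06 MPa.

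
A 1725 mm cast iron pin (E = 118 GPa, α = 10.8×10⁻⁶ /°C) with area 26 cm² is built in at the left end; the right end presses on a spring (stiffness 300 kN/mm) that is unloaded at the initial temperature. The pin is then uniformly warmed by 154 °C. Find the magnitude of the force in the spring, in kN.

The unrestrained thermal change is αΔT L = 10.8×10⁻⁶ × 154 × 1725 = 2.869 mm.
With a force P in the spring, the elastic change of the pin is PL/(AE) and that of the spring is P/k; compatibility requires their sum to equal δ_free.
P [ L/(AE) + 1/k ] = δ_free → P [ 1725/(2600×118×10³) + 1/(300×10³) ] = 2.869.
P = 2.869 / 8.956×10⁻⁶ = 320400 N.

P ≈ 320 kN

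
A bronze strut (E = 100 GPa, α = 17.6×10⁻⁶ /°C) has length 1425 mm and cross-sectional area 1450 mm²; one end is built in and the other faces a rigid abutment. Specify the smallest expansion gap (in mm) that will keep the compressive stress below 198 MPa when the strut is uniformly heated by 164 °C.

Free expansion if unrestrained: δ_free = αΔT L = 17.6×10⁻⁶ × 164 × 1425 = 4.113 mm.
At the allowable stress the elastic shortening the wall may impose is σL/E = 198 × 1425 / (100×10³) = 2.821 mm.
So the gap has to take up the difference, g_min = δ_free − σL/E = 4.113 − 2.821 = 1.292 mm.

g ≈ 1.29 mm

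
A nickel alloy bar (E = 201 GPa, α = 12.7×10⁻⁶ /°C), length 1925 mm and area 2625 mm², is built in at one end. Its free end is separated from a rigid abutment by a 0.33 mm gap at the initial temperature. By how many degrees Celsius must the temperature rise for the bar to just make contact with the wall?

The gap closes when αΔT L = 0.33 mm, since the bar is still unstressed at that instant.
ΔT = 0.33 / (12.7×10⁻⁶ × 1925) = 13.5 °C.

ΔT ≈ 13.5 °C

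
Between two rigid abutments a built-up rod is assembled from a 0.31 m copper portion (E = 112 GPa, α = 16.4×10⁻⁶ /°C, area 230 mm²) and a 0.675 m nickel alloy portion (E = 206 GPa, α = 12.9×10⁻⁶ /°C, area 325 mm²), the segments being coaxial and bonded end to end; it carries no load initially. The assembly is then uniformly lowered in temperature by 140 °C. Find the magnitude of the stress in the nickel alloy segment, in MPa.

σ ≈ 269 MPa (tensile)

If the supports were absent, the total length change would be Σ αᵢΔT Lᵢ = 16.4×10⁻⁶×140×310 + 12.9×10⁻⁶×140×675 = 1.931 mm.
The walls prevent any net length change, so an axial force P (same in every segment) develops. Compatibility: P · Σ Lᵢ/(AᵢEᵢ) = δ_free.
Σ Lᵢ/(AᵢEᵢ) = 310/(230×112×10³) + 675/(325×206×10³) = 2.212×10⁻⁵ mm/N.
P = 1.931 / 2.212×10⁻⁵ = 87300 N = 87.3 kN, tensile.
σ_{nickel alloy} = P / A = 87300 / 325 = 268.6 MPa.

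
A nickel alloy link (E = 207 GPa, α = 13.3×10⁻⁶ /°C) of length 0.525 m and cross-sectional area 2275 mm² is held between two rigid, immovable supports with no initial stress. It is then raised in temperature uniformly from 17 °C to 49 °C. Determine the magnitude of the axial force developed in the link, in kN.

P ≈ 200 kN (compressive)

With zero net strain, σ = E·αΔT = 207 GPa × 13.3×10⁻⁶ × 32 = 88.1 MPa.
Axial force P = σA = 88.1 × 2275 = 200400 N = 200.4 kN, compressive.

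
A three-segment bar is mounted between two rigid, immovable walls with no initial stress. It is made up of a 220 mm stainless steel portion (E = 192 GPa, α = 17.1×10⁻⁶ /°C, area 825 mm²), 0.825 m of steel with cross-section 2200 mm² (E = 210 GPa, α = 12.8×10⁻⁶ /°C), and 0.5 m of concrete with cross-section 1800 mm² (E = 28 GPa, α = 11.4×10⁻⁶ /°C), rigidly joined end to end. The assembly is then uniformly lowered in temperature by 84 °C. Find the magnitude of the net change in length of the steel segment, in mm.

With the walls removed the bar would change length by δ_free = Σ αᵢΔT Lᵢ = 17.1×10⁻⁶×84×220 + 12.8×10⁻⁶×84×825 + 11.4×10⁻⁶×84×500 = 1.682 mm.
The walls prevent any net length change, so an axial force P (same in every segment) develops. Compatibility: P · Σ Lᵢ/(AᵢEᵢ) = δ_free.
The series flexibility is Σ Lᵢ/(AᵢEᵢ) = 220/(825×192×10³) + 825/(2200×210×10³) + 500/(1800×28×10³) = 1.31×10⁻⁵ mm/N.
P = 1.682 / 1.31×10⁻⁵ = 128400 N = 128.4 kN, tensile.
For the steel segment, free thermal change = 12.8×10⁻⁶×84×825 = 0.887 mm and elastic change from P = 128400×825/(2200×210×10³) = 0.2293 mm; these oppose, so the net change is 0.658 mm (segment shortens).

|ΔL| ≈ 0.658 mm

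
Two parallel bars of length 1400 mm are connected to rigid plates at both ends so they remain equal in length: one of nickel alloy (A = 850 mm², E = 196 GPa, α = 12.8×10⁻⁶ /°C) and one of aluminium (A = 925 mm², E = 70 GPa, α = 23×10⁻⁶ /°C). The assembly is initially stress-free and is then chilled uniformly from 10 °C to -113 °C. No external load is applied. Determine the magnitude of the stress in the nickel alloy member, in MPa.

Equilibrium of a rigid end plate with no external load gives equal and opposite internal forces ±P in the two members. Since α_{aluminium} > α_{nickel alloy}, cooling drives the aluminium into tension and the nickel alloy into compression.
Compatibility of the two members (thermal + elastic change equal): (α₁ − α₂)ΔT = P·[1/(A₁E₁) + 1/(A₂E₂)].
|α₁ − α₂|·ΔT = 10.2×10⁻⁶ × 123 = 0.001255.
1/(A₁E₁) + 1/(A₂E₂) = 1/(850×196×10³) + 1/(925×70×10³) = 2.145×10⁻⁸ N⁻¹.
So P = 0.001255 / 2.145×10⁻⁸ = 58.5 kN.
σ_{nickel alloy} = P/A₁ = 58500/850 = 68.82 MPa, compressive.

σ ≈ 68.8 MPa (compressive)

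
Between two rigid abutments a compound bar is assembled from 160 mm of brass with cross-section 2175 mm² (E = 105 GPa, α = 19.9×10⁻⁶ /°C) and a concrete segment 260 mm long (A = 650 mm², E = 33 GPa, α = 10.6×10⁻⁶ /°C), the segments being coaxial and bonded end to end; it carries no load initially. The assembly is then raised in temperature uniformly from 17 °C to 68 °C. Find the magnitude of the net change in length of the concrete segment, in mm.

|ΔL| ≈ 0.146 mm

Free thermal expansion of the whole bar: Σ αᵢΔT Lᵢ = 19.9×10⁻⁶×51×160 + 10.6×10⁻⁶×51×260 = 0.3029 mm.
The walls prevent any net length change, so an axial force P (same in every segment) develops. Compatibility: P · Σ Lᵢ/(AᵢEᵢ) = δ_free.
The series flexibility is Σ Lᵢ/(AᵢEᵢ) = 160/(2175×105×10³) + 260/(650×33×10³) = 1.282×10⁻⁵ mm/N.
So P = 0.3029 / 1.282×10⁻⁵ = 23.63 kN, compressive.
For the concrete segment, free thermal change = 10.6×10⁻⁶×51×260 = 0.1406 mm and elastic change from P = 23630×260/(650×33×10³) = 0.2864 mm; these oppose, so the net change is 0.146 mm (segment shortens).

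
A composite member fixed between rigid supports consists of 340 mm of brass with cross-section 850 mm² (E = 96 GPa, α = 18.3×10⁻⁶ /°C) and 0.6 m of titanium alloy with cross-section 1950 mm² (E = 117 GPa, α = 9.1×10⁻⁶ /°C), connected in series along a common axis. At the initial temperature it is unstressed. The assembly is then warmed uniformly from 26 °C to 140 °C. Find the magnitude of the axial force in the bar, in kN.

Free thermal expansion of the whole bar: Σ αᵢΔT Lᵢ = 18.3×10⁻⁶×114×340 + 9.1×10⁻⁶×114×600 = 1.332 mm.
Since the ends are fixed, an axial force P builds up, equal in every segment, with P · Σ Lᵢ/(AᵢEᵢ) = δ_free.
Σ Lᵢ/(AᵢEᵢ) = 340/(850×96×10³) + 600/(1950×117×10³) = 6.797×10⁻⁶ mm/N.
Hence P = δ_free / Σ(L/AE) = 1.332/6.797×10⁻⁶ = 195.9 kN (compressive).

P ≈ 196 kN (compressive)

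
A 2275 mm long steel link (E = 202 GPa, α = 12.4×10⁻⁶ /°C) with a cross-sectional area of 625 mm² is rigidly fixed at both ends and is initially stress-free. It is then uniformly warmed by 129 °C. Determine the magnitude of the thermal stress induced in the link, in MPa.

The supports are rigid, so the total axial strain is zero. The restrained thermal strain is ε = αΔT = 12.4×10⁻⁶ × 129 = 1599.6×10⁻⁶.
σ = EαΔT = 202×10³ × 12.4×10⁻⁶ × 129 = 323.1 MPa (compressive; the link is trying to expand).

σ ≈ 323 MPa (compressive)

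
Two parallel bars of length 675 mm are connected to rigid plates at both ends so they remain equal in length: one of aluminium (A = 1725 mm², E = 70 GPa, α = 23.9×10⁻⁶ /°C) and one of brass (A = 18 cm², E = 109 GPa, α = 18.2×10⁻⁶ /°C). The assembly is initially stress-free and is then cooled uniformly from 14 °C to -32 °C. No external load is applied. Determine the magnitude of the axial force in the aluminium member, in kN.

The aluminium has the larger α, so on cooling it would change length more than the brass if both were free. The rigid plates force a common final length, so the aluminium is put into tension and the brass into compression, with equal and opposite forces P (no external load).
Equating the net (thermal + elastic) strains gives |α₁ − α₂|·ΔT = P·[1/(A₁E₁) + 1/(A₂E₂)].
|α₁ − α₂|·ΔT = 5.7×10⁻⁶ × 46 = 0.0002622.
1/(A₁E₁) + 1/(A₂E₂) = 1/(1725×70×10³) + 1/(1800×109×10³) = 1.338×10⁻⁸ N⁻¹.
So P = 0.0002622 / 1.338×10⁻⁸ = 19.6 kN.

P ≈ 19.6 kN (tensile in the aluminium)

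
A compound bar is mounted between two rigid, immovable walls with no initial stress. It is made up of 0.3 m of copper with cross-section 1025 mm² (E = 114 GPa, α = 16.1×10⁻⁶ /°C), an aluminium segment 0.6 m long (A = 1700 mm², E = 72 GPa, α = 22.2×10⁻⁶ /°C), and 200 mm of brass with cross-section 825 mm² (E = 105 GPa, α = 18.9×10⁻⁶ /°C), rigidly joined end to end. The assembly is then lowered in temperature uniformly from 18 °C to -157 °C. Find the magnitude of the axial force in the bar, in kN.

P ≈ 392 kN (tensile)

With the walls removed the bar would change length by δ_free = Σ αᵢΔT Lᵢ = 16.1×10⁻⁶×175×300 + 22.2×10⁻⁶×175×600 + 18.9×10⁻⁶×175×200 = 3.838 mm.
The rigid supports impose zero overall length change; the single axial force P common to all segments must satisfy P Σ Lᵢ/(AᵢEᵢ) = δ_free.
The series flexibility is Σ Lᵢ/(AᵢEᵢ) = 300/(1025×114×10³) + 600/(1700×72×10³) + 200/(825×105×10³) = 9.778×10⁻⁶ mm/N.
So P = 3.838 / 9.778×10⁻⁶ = 392.5 kN, tensile.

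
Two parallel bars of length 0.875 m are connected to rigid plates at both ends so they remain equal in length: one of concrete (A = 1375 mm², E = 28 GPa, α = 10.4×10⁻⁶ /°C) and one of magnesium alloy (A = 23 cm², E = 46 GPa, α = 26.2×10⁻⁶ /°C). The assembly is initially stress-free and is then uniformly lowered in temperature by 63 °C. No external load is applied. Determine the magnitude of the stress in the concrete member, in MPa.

σ ≈ 20.4 MPa (compressive)

The magnesium alloy has the larger α, so on cooling it would change length more than the concrete if both were free. The rigid plates force a common final length, so the magnesium alloy is put into tension and the concrete into compression, with equal and opposite forces P (no external load).
Compatibility of the two members (thermal + elastic change equal): (α₁ − α₂)ΔT = P·[1/(A₁E₁) + 1/(A₂E₂)].
|α₁ − α₂|·ΔT = 15.8×10⁻⁶ × 63 = 0.0009954.
1/(A₁E₁) + 1/(A₂E₂) = 1/(1375×28×10³) + 1/(2300×46×10³) = 3.543×10⁻⁸ N⁻¹.
P = 0.0009954 / 3.543×10⁻⁸ = 28100 N = 28.1 kN.
σ_{concrete} = P/A₁ = 28100/1375 = 20.44 MPa, compressive.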